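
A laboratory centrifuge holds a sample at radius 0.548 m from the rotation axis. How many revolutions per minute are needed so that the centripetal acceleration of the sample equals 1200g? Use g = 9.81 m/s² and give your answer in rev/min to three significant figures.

Require ω²r = 1200g, so ω = √(1200 × 9.81/0.548) = 146.6 rad/s.
In rev/min: ω × 60/(2π) = 146.6 × 60/(2π) = 1400 rev/min.

1400 rev/min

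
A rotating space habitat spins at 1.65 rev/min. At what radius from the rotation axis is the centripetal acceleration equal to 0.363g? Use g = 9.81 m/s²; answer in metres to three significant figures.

119 m

ω = 1.65 rev/min × 2π/60 = 0.1728 rad/s.
a_c = ω²r = 0.363g ⇒ r = 0.363 × 9.81 / (0.1728)² = 3.561/0.02986 = 119.3 m.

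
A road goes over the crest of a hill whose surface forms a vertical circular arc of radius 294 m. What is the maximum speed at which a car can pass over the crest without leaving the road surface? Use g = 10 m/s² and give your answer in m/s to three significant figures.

54.2 m/s

At the crest the centre of the circle is below the car, so the net downward (centripetal) force is mg − N = mv²/r.
The car leaves the road when N → 0, giving v_max = √(g r) = √(10.0 × 294) = 54.22 m/s.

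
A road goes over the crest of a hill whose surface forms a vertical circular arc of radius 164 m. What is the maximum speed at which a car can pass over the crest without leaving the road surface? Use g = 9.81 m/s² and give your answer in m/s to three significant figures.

40.1 m/s

At the crest the centre of the circle is below the car, so the net downward (centripetal) force is mg − N = mv²/r.
The car leaves the road when N → 0, giving v_max = √(g r) = √(9.81 × 164) = 40.11 m/s.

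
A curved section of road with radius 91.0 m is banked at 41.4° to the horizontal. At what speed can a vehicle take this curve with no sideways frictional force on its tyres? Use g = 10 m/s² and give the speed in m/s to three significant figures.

28.3 m/s

On a frictionless banked curve, N sinθ = mv²/r and N cosθ = mg, so tanθ = v²/(rg).
v = √(r g tanθ) = √(91.0 × 10.0 × tan 41.4°) = √(91.0 × 10.0 × 0.8816) = √802.3 = 28.32 m/s.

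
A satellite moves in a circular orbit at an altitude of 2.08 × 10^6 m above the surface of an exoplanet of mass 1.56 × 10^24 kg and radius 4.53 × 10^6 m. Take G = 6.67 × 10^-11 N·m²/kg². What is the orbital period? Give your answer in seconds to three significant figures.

r = R + h = 4.53 × 10^6 + 2.08 × 10^6 = 6.610 × 10^6 m. Gravity provides the centripetal force: G M m / r² = m v² / r ⇒ v = √(GM/r) = 3968 m/s.
T = 2πr/v = 2π × 6.610 × 10^6 / 3968 = 10470 s.

10500 s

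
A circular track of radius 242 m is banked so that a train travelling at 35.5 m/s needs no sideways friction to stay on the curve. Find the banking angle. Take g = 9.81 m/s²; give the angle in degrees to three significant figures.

For a frictionless banked turn: horizontally N sinθ = mv²/r and vertically N cosθ = mg.
Dividing: tanθ = v²/(r g) = (35.5)²/(242 × 9.81) = 1260/2374 = 0.5309.
θ = arctan(0.5309) = 27.96°.

28.0°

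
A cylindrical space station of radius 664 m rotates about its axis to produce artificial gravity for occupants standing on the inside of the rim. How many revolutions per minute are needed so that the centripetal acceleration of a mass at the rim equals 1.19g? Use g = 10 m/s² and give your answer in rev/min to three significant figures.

Require ω²r = 1.19g, so ω = √(1.19 × 10.0/664) = 0.1339 rad/s.
In rev/min: ω × 60/(2π) = 0.1339 × 60/(2π) = 1.278 rev/min.

1.28 rev/min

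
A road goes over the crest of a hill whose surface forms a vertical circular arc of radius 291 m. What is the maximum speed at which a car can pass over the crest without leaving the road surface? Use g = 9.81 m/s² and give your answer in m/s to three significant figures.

53.4 m/s

At the crest the centre of the circle is below the car, so the net downward (centripetal) force is mg − N = mv²/r.
The car leaves the road when N → 0, giving v_max = √(g r) = √(9.81 × 291) = 53.43 m/s.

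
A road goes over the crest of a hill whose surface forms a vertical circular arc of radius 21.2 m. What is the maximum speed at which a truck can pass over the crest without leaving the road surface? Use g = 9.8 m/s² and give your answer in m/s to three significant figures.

14.4 m/s

At the crest the centre of the circle is below the truck, so the net downward (centripetal) force is mg − N = mv²/r.
The truck leaves the road when N → 0, giving v_max = √(g r) = √(9.8 × 21.2) = 14.41 m/s.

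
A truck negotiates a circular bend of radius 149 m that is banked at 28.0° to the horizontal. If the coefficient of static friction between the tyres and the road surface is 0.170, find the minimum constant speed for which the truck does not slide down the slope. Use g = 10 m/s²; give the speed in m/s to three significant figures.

22.2 m/s

At the minimum speed, friction acts up the slope at its limiting value f = μN. Radially (horizontal, toward centre): N sinθ − μN cosθ = mv²/r. Vertically: N cosθ + μN sinθ = mg.
Dividing: v² = r g (sinθ − μcosθ)/(cosθ + μsinθ).
sinθ − μcosθ = 0.4695 − 0.170×0.8829 = 0.3194; cosθ + μsinθ = 0.8829 + 0.170×0.4695 = 0.9628.
v² = 149 × 10.0 × 0.3194/0.9628 = 494.3 m²/s², so v = 22.23 m/s.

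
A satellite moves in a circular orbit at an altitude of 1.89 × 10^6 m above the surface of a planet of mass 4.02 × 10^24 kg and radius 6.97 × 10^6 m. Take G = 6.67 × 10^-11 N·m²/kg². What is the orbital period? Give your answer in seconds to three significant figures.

r = R + h = 6.97 × 10^6 + 1.89 × 10^6 = 8.860 × 10^6 m. Gravity provides the centripetal force: G M m / r² = m v² / r ⇒ v = √(GM/r) = 5501 m/s.
T = 2πr/v = 2π × 8.860 × 10^6 / 5501 = 10120 s.

10100 s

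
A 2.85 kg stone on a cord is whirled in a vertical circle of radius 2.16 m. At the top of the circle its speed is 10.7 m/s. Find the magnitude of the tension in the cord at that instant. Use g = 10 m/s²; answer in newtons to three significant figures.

123 N

At the top, both T and the weight mg point inward (toward the centre), so T + mg = mv²/r.
T = m(v²/r − g) = 2.85 × ((10.7)²/2.16 − 10.0) = 2.85 × (53.00 − 10.0) = 2.85 × 43.00 = 122.6 N.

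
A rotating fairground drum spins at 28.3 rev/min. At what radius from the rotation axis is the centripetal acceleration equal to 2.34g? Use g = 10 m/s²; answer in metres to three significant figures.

2.66 m

ω = 28.3 rev/min × 2π/60 = 2.964 rad/s.
a_c = ω²r = 2.34g ⇒ r = 2.34 × 10.0 / (2.964)² = 23.40/8.783 = 2.664 m.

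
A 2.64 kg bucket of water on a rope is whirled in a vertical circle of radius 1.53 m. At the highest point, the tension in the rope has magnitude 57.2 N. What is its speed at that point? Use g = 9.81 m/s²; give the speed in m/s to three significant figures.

6.94 m/s

At the top, T + mg = mv²/r, so v = √(r(T/m + g)) = √(1.53 × (57.2/2.64 + 9.81)) = √(1.53 × 31.48) = √48.16 = 6.940 m/s.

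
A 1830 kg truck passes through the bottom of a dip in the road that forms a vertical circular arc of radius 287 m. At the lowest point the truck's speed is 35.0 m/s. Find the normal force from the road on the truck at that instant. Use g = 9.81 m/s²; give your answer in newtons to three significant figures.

25800 N

At the lowest point, N points up (toward the centre) and the weight mg points down (away from the centre), so the net inward force is N − mg = mv²/r.
N = m(v²/r + g) = 1830 × ((35.0)²/287 + 9.81) = 1830 × (4.268 + 9.81) = 1830 × 14.08 = 25760 N.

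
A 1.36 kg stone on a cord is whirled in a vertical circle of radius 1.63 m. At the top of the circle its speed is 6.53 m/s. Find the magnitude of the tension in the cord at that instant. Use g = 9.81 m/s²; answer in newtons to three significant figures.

22.2 N

At the top, both T and the weight mg point inward (toward the centre), so T + mg = mv²/r.
T = m(v²/r − g) = 1.36 × ((6.53)²/1.63 − 9.81) = 1.36 × (26.16 − 9.81) = 1.36 × 16.35 = 22.24 N.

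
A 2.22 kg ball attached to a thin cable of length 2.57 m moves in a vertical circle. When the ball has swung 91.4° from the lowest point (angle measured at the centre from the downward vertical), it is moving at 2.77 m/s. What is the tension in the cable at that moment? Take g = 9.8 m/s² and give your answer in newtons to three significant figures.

6.10 N

Take the radial direction toward the centre of the circle as positive. The component of the weight along the string toward the centre is −mg cos φ (φ measured from the bottom), so Newton's second law along the string gives T − mg cos φ = m v²/r.
cos 91.4° = -0.02443, so T = m(v²/r + g cos φ) = 2.22 × ((2.77)²/2.57 + 9.8 × -0.02443) = 2.22 × (2.986 + (-0.2394)) = 2.22 × 2.746 = 6.096 N.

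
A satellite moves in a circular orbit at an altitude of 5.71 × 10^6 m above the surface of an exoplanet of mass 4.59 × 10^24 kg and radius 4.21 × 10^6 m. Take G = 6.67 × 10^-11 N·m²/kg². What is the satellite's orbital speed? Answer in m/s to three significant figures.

Orbital radius r = R + h = 4.21 × 10^6 + 5.71 × 10^6 = 9.920 × 10^6 m.
Gravity supplies the centripetal force: G M m / r² = m v² / r, so v = √(GM/r).
v = √(6.67 × 10^-11 × 4.59 × 10^24 / 9.920 × 10^6) = √(3.086 × 10^7) = 5555 m/s.

5560 m/s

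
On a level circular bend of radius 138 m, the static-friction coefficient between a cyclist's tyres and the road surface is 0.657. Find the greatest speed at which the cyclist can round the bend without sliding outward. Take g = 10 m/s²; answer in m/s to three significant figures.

The only inward force on a level bend is static friction, so at the limit f_s = μ_s N = μ_s m g = m v²/r.
Mass cancels: v_max = √(μ_s g r) = √(0.657 × 10.0 × 138) = √906.7 = 30.11 m/s.

30.1 m/s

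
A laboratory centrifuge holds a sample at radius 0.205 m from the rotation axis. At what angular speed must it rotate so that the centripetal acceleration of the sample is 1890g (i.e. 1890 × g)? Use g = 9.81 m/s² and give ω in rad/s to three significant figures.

Centripetal acceleration a_c = ω²r. Setting ω²r = 1890g:
ω = √(1890g / r) = √(1890 × 9.81 / 0.205) = √90440 = 300.7 rad/s.

301 rad/s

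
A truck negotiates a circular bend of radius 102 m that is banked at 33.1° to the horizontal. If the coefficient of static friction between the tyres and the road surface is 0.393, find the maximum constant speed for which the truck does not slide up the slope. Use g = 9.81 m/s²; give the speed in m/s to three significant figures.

At the maximum speed, friction acts down the slope at its limiting value f = μN. Radially (horizontal, toward centre): N sinθ + μN cosθ = mv²/r. Vertically: N cosθ − μN sinθ = mg.
Dividing: v² = r g (sinθ + μcosθ)/(cosθ − μsinθ).
sinθ + μcosθ = 0.5461 + 0.393×0.8377 = 0.8753; cosθ − μsinθ = 0.8377 − 0.393×0.5461 = 0.6231.
v² = 102 × 9.81 × 0.8753/0.6231 = 1406 m²/s², so v = 37.49 m/s.

37.5 m/s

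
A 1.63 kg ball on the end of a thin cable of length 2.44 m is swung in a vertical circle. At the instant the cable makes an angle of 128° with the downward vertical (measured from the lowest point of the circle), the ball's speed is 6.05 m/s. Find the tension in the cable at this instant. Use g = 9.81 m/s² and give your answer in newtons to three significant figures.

14.6 N

Take the radial direction toward the centre of the circle as positive. The component of the weight along the string toward the centre is −mg cos φ (φ measured from the bottom), so Newton's second law along the string gives T − mg cos φ = m v²/r.
cos 128° = -0.6157, so T = m(v²/r + g cos φ) = 1.63 × ((6.05)²/2.44 + 9.81 × -0.6157) = 1.63 × (15.00 + (-6.040)) = 1.63 × 8.961 = 14.61 N.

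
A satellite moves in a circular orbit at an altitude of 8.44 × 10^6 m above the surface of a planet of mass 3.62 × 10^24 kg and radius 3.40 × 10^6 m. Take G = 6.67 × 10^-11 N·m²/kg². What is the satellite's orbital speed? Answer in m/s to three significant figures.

4520 m/s

Orbital radius r = R + h = 3.40 × 10^6 + 8.44 × 10^6 = 1.184 × 10^7 m.
Gravity supplies the centripetal force: G M m / r² = m v² / r, so v = √(GM/r).
v = √(6.67 × 10^-11 × 3.62 × 10^24 / 1.184 × 10^7) = √(2.039 × 10^7) = 4516 m/s.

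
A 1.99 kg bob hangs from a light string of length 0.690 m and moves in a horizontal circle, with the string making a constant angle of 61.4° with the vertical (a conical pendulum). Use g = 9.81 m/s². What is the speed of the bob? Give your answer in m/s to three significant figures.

The radius of the circle is r = L sinθ = 0.690 × sin 61.4° = 0.6058 m.
Horizontally T sinθ = mv²/r and vertically T cosθ = mg, so tanθ = v²/(rg).
v = √(r g tanθ) = √(0.6058 × 9.81 × 1.834) = √10.90 = 3.302 m/s.

3.30 m/s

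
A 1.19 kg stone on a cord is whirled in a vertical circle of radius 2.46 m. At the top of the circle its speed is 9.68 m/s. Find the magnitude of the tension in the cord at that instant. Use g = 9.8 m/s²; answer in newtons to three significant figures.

33.7 N

At the top, both T and the weight mg point inward (toward the centre), so T + mg = mv²/r.
T = m(v²/r − g) = 1.19 × ((9.68)²/2.46 − 9.8) = 1.19 × (38.09 − 9.8) = 1.19 × 28.29 = 33.67 N.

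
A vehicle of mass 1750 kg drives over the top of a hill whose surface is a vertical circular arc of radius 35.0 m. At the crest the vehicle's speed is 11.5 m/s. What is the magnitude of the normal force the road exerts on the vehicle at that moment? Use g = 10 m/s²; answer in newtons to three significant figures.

At the crest the centripetal acceleration points downward (toward the centre of the arc), so mg − N = mv²/r.
N = m(g − v²/r) = 1750 × (10.0 − (11.5)²/35.0) = 1750 × (10.0 − 3.779) = 1750 × 6.221 = 10890 N.

10900 N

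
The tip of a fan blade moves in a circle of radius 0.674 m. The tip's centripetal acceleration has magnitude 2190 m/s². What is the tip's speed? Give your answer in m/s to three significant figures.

38.4 m/s

a_c = v²/r ⇒ v = √(a_c · r) = √(2190 × 0.674) = √1476 = 38.42 m/s.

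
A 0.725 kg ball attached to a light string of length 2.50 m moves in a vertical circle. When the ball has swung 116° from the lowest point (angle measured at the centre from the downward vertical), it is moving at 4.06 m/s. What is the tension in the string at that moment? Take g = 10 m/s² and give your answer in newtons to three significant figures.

Take the radial direction toward the centre of the circle as positive. The component of the weight along the string toward the centre is −mg cos φ (φ measured from the bottom), so Newton's second law along the string gives T − mg cos φ = m v²/r.
cos 116° = -0.4384, so T = m(v²/r + g cos φ) = 0.725 × ((4.06)²/2.50 + 10.0 × -0.4384) = 0.725 × (6.593 + (-4.384)) = 0.725 × 2.210 = 1.602 N.

1.60 N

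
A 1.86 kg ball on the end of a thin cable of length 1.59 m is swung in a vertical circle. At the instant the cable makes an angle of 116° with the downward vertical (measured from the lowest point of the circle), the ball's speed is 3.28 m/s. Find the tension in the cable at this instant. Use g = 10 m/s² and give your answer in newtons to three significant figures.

Take the radial direction toward the centre of the circle as positive. The component of the weight along the string toward the centre is −mg cos φ (φ measured from the bottom), so Newton's second law along the string gives T − mg cos φ = m v²/r.
cos 116° = -0.4384, so T = m(v²/r + g cos φ) = 1.86 × ((3.28)²/1.59 + 10.0 × -0.4384) = 1.86 × (6.766 + (-4.384)) = 1.86 × 2.383 = 4.432 N.

4.43 N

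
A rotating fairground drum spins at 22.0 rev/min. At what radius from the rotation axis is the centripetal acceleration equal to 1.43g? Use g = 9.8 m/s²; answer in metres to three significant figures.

ω = 22.0 rev/min × 2π/60 = 2.304 rad/s.
a_c = ω²r = 1.43g ⇒ r = 1.43 × 9.8 / (2.304)² = 14.01/5.308 = 2.640 m.

2.64 m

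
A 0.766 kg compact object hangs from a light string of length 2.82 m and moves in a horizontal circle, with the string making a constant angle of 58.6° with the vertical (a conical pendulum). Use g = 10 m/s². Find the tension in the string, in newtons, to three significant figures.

14.7 N

Vertically the bob has no acceleration, so T cosθ = mg.
T = mg/cosθ = 0.766 × 10.0 / cos 58.6° = 7.660/0.5210 = 14.70 N.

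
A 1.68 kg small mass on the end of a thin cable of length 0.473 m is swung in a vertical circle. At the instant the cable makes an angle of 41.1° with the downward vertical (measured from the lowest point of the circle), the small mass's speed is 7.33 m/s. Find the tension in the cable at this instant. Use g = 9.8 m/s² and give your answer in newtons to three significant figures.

Take the radial direction toward the centre of the circle as positive. The component of the weight along the string toward the centre is −mg cos φ (φ measured from the bottom), so Newton's second law along the string gives T − mg cos φ = m v²/r.
cos 41.1° = 0.7536, so T = m(v²/r + g cos φ) = 1.68 × ((7.33)²/0.473 + 9.8 × 0.7536) = 1.68 × (113.6 + (7.385)) = 1.68 × 121.0 = 203.2 N.

203 N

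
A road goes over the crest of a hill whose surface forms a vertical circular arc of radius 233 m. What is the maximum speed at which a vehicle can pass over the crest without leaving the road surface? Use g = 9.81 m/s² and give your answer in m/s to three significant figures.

At the crest the centre of the circle is below the vehicle, so the net downward (centripetal) force is mg − N = mv²/r.
The vehicle leaves the road when N → 0, giving v_max = √(g r) = √(9.81 × 233) = 47.81 m/s.

47.8 m/s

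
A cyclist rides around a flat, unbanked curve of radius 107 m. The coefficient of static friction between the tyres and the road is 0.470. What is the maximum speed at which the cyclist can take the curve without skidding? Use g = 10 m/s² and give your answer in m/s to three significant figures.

22.4 m/s

The only inward force on a level bend is static friction, so at the limit f_s = μ_s N = μ_s m g = m v²/r.
Mass cancels: v_max = √(μ_s g r) = √(0.470 × 10.0 × 107) = √502.9 = 22.43 m/s.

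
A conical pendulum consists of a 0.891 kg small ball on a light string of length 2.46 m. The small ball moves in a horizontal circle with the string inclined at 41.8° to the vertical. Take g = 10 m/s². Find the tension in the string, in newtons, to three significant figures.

12.0 N

Vertically the bob has no acceleration, so T cosθ = mg.
T = mg/cosθ = 0.891 × 10.0 / cos 41.8° = 8.910/0.7455 = 11.95 N.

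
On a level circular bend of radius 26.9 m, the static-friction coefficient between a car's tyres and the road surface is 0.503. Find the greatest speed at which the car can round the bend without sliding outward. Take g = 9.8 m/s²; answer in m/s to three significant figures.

On a flat curve, static friction is the only horizontal force, so it must supply the full centripetal force: μ_s m g = m v²/r.
Mass cancels: v_max = √(μ_s g r) = √(0.503 × 9.8 × 26.9) = √132.6 = 11.52 m/s.

11.5 m/s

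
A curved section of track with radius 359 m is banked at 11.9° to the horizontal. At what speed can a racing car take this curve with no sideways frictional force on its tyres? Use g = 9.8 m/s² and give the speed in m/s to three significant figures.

On a frictionless banked curve, N sinθ = mv²/r and N cosθ = mg, so tanθ = v²/(rg).
v = √(r g tanθ) = √(359 × 9.8 × tan 11.9°) = √(359 × 9.8 × 0.2107) = √741.4 = 27.23 m/s.

27.2 m/s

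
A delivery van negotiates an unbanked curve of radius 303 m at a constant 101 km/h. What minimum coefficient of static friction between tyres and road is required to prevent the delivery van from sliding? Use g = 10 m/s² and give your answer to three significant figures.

v = 101/3.6 = 28.06 m/s.
Friction provides the centripetal force: μ_s m g = m v²/r, so μ_s = v²/(g r) = (28.06)²/(10.0 × 303) = 787.1/3030 = 0.2598.

0.260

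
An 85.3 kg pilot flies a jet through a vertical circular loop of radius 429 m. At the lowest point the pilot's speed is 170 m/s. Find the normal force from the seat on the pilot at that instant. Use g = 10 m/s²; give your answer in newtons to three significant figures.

6600 N

At the lowest point, N points up (toward the centre) and the weight mg points down (away from the centre), so the net inward force is N − mg = mv²/r.
N = m(v²/r + g) = 85.3 × ((170)²/429 + 10.0) = 85.3 × (67.37 + 10.0) = 85.3 × 77.37 = 6599 N.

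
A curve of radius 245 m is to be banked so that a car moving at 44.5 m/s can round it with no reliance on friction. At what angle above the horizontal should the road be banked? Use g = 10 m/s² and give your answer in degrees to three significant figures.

38.9°

With no friction, the horizontal component of the normal force provides the centripetal force: N sinθ = mv²/r, while N cosθ = mg vertically.
Dividing: tanθ = v²/(r g) = (44.5)²/(245 × 10.0) = 1980/2450 = 0.8083.
θ = arctan(0.8083) = 38.95°.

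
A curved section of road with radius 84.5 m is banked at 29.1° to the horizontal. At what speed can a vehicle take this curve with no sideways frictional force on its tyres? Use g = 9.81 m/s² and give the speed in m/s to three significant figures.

On a frictionless banked curve, N sinθ = mv²/r and N cosθ = mg, so tanθ = v²/(rg).
v = √(r g tanθ) = √(84.5 × 9.81 × tan 29.1°) = √(84.5 × 9.81 × 0.5566) = √461.4 = 21.48 m/s.

21.5 m/s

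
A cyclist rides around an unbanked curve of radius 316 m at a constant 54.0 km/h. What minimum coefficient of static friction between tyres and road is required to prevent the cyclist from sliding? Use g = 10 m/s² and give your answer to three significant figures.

v = 54.0/3.6 = 15.00 m/s.
Friction provides the centripetal force: μ_s m g = m v²/r, so μ_s = v²/(g r) = (15.00)²/(10.0 × 316) = 225.0/3160 = 0.07120.

0.0712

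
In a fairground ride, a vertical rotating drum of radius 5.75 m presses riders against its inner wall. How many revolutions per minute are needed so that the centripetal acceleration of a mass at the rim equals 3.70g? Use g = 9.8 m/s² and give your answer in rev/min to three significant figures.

Require ω²r = 3.70g, so ω = √(3.70 × 9.8/5.75) = 2.511 rad/s.
In rev/min: ω × 60/(2π) = 2.511 × 60/(2π) = 23.98 rev/min.

24.0 rev/min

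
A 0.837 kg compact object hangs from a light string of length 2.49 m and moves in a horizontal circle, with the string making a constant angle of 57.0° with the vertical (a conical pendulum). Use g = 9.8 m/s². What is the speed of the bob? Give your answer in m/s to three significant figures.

The radius of the circle is r = L sinθ = 2.49 × sin 57.0° = 2.088 m.
Horizontally T sinθ = mv²/r and vertically T cosθ = mg, so tanθ = v²/(rg).
v = √(r g tanθ) = √(2.088 × 9.8 × 1.540) = √31.51 = 5.614 m/s.

5.61 m/s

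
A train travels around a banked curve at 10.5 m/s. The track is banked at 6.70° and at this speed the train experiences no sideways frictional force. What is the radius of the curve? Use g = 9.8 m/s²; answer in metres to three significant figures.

95.8 m

Frictionless banking: tanθ = v²/(rg), so r = v²/(g tanθ).
r = (10.5)²/(9.8 × tan 6.70°) = 110.2/(9.8 × 0.1175) = 110.2/1.151 = 95.77 m.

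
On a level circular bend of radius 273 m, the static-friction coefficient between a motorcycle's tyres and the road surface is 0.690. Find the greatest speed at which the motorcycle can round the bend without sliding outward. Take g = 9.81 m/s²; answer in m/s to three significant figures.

43.0 m/s

Friction provides the centripetal force on a flat curve. At maximum speed it is at its limiting value: μ_s m g = m v²/r.
Mass cancels: v_max = √(μ_s g r) = √(0.690 × 9.81 × 273) = √1848 = 42.99 m/s.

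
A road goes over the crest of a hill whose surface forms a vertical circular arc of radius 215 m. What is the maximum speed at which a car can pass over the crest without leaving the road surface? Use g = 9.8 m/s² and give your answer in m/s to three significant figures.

45.9 m/s

At the crest the centre of the circle is below the car, so the net downward (centripetal) force is mg − N = mv²/r.
The car leaves the road when N → 0, giving v_max = √(g r) = √(9.8 × 215) = 45.90 m/s.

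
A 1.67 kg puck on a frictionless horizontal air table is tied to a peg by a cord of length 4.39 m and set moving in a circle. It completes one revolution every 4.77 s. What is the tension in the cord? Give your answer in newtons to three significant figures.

v = 2πr/T = 2π × 4.39/4.77 = 5.783 m/s.
The tension is the only horizontal force, so it supplies the full centripetal force: T = m v²/r = 1.67 × (5.783)²/4.39 = 1.67 × 33.44/4.39 = 12.72 N.

12.7 N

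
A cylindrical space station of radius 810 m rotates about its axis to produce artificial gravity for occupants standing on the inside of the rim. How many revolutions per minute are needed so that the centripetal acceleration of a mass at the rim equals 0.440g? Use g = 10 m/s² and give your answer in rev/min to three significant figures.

Require ω²r = 0.440g, so ω = √(0.440 × 10.0/810) = 0.07370 rad/s.
In rev/min: ω × 60/(2π) = 0.07370 × 60/(2π) = 0.7038 rev/min.

0.704 rev/min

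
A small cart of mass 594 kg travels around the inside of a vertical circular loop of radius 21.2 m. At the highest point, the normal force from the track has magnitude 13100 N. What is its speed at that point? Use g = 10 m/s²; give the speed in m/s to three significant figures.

At the top, N + mg = mv²/r, so v = √(r(N/m + g)) = √(21.2 × (13100/594 + 10.0)) = √(21.2 × 32.05) = √679.5 = 26.07 m/s.

26.1 m/s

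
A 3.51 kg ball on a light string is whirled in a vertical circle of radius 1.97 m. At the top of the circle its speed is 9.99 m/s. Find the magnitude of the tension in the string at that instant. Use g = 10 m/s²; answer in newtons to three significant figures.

143 N

At the top, both T and the weight mg point inward (toward the centre), so T + mg = mv²/r.
T = m(v²/r − g) = 3.51 × ((9.99)²/1.97 − 10.0) = 3.51 × (50.66 − 10.0) = 3.51 × 40.66 = 142.7 N.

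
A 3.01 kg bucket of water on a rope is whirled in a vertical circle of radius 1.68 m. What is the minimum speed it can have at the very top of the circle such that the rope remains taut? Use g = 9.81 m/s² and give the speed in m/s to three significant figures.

4.06 m/s

At the highest point the centre is directly below, so both the weight and T act inward: T + mg = mv²/r.
At minimum speed T → 0, so mg = mv_min²/r ⇒ v_min = √(g r) = √(9.81 × 1.68) = 4.060 m/s.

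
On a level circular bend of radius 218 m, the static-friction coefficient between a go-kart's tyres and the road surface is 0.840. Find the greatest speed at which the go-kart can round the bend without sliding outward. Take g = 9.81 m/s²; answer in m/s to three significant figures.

42.4 m/s

On a flat curve, static friction is the only horizontal force, so it must supply the full centripetal force: μ_s m g = m v²/r.
Mass cancels: v_max = √(μ_s g r) = √(0.840 × 9.81 × 218) = √1796 = 42.38 m/s.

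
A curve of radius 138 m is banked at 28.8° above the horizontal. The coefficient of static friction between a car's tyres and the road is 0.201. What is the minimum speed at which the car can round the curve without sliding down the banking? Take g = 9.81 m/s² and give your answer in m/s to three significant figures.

At the minimum speed, friction acts up the slope at its limiting value f = μN. Radially (horizontal, toward centre): N sinθ − μN cosθ = mv²/r. Vertically: N cosθ + μN sinθ = mg.
Dividing: v² = r g (sinθ − μcosθ)/(cosθ + μsinθ).
sinθ − μcosθ = 0.4818 − 0.201×0.8763 = 0.3056; cosθ + μsinθ = 0.8763 + 0.201×0.4818 = 0.9731.
v² = 138 × 9.81 × 0.3056/0.9731 = 425.2 m²/s², so v = 20.62 m/s.

20.6 m/s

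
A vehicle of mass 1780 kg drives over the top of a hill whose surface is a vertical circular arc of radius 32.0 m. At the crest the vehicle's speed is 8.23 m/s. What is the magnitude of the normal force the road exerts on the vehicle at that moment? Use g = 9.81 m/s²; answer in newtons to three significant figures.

At the crest the centripetal acceleration points downward (toward the centre of the arc), so mg − N = mv²/r.
N = m(g − v²/r) = 1780 × (9.81 − (8.23)²/32.0) = 1780 × (9.81 − 2.117) = 1780 × 7.693 = 13690 N.

13700 N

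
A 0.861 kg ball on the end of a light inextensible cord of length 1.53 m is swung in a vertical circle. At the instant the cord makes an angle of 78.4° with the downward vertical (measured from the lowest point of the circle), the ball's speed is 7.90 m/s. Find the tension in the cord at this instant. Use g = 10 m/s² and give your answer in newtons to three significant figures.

Take the radial direction toward the centre of the circle as positive. The component of the weight along the string toward the centre is −mg cos φ (φ measured from the bottom), so Newton's second law along the string gives T − mg cos φ = m v²/r.
cos 78.4° = 0.2011, so T = m(v²/r + g cos φ) = 0.861 × ((7.90)²/1.53 + 10.0 × 0.2011) = 0.861 × (40.79 + (2.011)) = 0.861 × 42.80 = 36.85 N.

36.9 N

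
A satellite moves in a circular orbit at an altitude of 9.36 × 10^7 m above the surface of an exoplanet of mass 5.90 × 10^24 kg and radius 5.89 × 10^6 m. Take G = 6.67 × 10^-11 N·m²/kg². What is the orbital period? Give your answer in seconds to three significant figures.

314000 s

r = R + h = 5.89 × 10^6 + 9.36 × 10^7 = 9.949 × 10^7 m. Gravity provides the centripetal force: G M m / r² = m v² / r ⇒ v = √(GM/r) = 1989 m/s.
T = 2πr/v = 2π × 9.949 × 10^7 / 1989 = 314300 s.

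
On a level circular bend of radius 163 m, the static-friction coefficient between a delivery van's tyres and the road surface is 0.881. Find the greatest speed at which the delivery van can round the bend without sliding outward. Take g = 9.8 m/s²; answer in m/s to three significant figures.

The only inward force on a level bend is static friction, so at the limit f_s = μ_s N = μ_s m g = m v²/r.
Mass cancels: v_max = √(μ_s g r) = √(0.881 × 9.8 × 163) = √1407 = 37.51 m/s.

37.5 m/s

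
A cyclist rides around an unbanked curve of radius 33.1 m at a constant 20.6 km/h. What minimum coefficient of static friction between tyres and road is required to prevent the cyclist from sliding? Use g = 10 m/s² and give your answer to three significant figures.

0.0989

v = 20.6/3.6 = 5.722 m/s.
Friction provides the centripetal force: μ_s m g = m v²/r, so μ_s = v²/(g r) = (5.722)²/(10.0 × 33.1) = 32.74/331.0 = 0.09892.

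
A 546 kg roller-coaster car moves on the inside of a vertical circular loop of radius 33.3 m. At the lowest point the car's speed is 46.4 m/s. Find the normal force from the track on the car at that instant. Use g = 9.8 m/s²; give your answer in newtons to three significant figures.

40700 N

At the lowest point, N points up (toward the centre) and the weight mg points down (away from the centre), so the net inward force is N − mg = mv²/r.
N = m(v²/r + g) = 546 × ((46.4)²/33.3 + 9.8) = 546 × (64.65 + 9.8) = 546 × 74.45 = 40650 N.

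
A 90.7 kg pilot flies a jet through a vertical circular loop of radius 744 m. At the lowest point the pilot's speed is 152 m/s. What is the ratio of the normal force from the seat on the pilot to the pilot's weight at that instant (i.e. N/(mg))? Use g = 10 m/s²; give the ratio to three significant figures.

At the bottom, N − mg = mv²/r, so N = m(v²/r + g) and N/(mg) = v²/(rg) + 1 = (152)²/(744 × 10.0) + 1 = 3.105 + 1 = 4.105.

4.11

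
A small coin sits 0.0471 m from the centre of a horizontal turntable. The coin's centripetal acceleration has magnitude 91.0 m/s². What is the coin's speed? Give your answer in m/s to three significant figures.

2.07 m/s

a_c = v²/r ⇒ v = √(a_c · r) = √(91.0 × 0.0471) = √4.286 = 2.070 m/s.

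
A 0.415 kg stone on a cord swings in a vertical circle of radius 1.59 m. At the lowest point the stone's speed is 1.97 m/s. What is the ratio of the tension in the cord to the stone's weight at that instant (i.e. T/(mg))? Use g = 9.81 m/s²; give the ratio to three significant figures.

1.25

At the bottom, T − mg = mv²/r, so T = m(v²/r + g) and T/(mg) = v²/(rg) + 1 = (1.97)²/(1.59 × 9.81) + 1 = 0.2488 + 1 = 1.249.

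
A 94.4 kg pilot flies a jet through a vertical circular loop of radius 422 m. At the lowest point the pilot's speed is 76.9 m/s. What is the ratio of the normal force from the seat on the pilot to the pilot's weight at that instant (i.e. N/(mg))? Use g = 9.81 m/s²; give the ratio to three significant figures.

2.43

At the bottom, N − mg = mv²/r, so N = m(v²/r + g) and N/(mg) = v²/(rg) + 1 = (76.9)²/(422 × 9.81) + 1 = 1.428 + 1 = 2.428.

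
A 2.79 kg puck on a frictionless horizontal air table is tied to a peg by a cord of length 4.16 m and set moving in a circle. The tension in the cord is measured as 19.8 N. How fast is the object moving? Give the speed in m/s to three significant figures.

5.43 m/s

T = m v²/r ⇒ v = √(T r / m) = √(19.8 × 4.16 / 2.79) = √29.52 = 5.433 m/s.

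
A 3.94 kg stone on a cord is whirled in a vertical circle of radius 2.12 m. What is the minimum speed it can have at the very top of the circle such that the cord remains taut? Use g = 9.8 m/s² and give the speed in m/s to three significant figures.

4.56 m/s

At the top, both weight mg and T point toward the centre: T + mg = mv²/r.
At minimum speed T → 0, so mg = mv_min²/r ⇒ v_min = √(g r) = √(9.8 × 2.12) = 4.558 m/s.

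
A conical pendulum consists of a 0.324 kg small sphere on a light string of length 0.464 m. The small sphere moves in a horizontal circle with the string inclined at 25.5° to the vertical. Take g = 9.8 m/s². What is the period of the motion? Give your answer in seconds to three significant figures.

r = L sinθ = 0.1998 m. From T sinθ = mω²r and T cosθ = mg: tanθ = ω²r/g, so ω² = g tanθ / r = g/(L cosθ).
ω = √(g/(L cosθ)) = √(9.8/(0.464 × 0.9026)) = √23.40 = 4.837 rad/s.
Period = 2π/ω = 1.299 s.

1.30 s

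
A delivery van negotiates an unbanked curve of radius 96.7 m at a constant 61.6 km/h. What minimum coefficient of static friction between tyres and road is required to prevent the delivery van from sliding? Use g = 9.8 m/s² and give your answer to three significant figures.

0.309

v = 61.6/3.6 = 17.11 m/s.
Friction provides the centripetal force: μ_s m g = m v²/r, so μ_s = v²/(g r) = (17.11)²/(9.8 × 96.7) = 292.8/947.7 = 0.3090.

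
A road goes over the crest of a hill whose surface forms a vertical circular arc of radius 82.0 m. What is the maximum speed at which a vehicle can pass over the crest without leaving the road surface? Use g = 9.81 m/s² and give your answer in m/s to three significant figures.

28.4 m/s

At the crest the centre of the circle is below the vehicle, so the net downward (centripetal) force is mg − N = mv²/r.
The vehicle leaves the road when N → 0, giving v_max = √(g r) = √(9.81 × 82.0) = 28.36 m/s.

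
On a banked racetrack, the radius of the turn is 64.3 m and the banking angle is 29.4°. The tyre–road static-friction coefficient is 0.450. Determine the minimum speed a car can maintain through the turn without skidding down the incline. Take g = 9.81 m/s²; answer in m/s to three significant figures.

7.56 m/s

At the minimum speed, friction acts up the slope at its limiting value f = μN. Radially (horizontal, toward centre): N sinθ − μN cosθ = mv²/r. Vertically: N cosθ + μN sinθ = mg.
Dividing: v² = r g (sinθ − μcosθ)/(cosθ + μsinθ).
sinθ − μcosθ = 0.4909 − 0.450×0.8712 = 0.09886; cosθ + μsinθ = 0.8712 + 0.450×0.4909 = 1.092.
v² = 64.3 × 9.81 × 0.09886/1.092 = 57.10 m²/s², so v = 7.556 m/s.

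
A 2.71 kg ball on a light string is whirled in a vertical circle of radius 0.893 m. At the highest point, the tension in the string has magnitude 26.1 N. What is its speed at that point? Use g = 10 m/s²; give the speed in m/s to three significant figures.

At the top, T + mg = mv²/r, so v = √(r(T/m + g)) = √(0.893 × (26.1/2.71 + 10.0)) = √(0.893 × 19.63) = √17.53 = 4.187 m/s.

4.19 m/s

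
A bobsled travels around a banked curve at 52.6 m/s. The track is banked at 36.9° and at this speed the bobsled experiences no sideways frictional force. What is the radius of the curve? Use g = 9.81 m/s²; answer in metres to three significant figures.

Frictionless banking: tanθ = v²/(rg), so r = v²/(g tanθ).
r = (52.6)²/(9.81 × tan 36.9°) = 2767/(9.81 × 0.7508) = 2767/7.366 = 375.6 m.

376 m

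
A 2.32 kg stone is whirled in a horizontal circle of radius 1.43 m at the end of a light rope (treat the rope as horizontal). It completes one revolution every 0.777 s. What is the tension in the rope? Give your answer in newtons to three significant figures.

v = 2πr/T = 2π × 1.43/0.777 = 11.56 m/s.
The tension is the only horizontal force, so it supplies the full centripetal force: T = m v²/r = 2.32 × (11.56)²/1.43 = 2.32 × 133.7/1.43 = 216.9 N.

217 N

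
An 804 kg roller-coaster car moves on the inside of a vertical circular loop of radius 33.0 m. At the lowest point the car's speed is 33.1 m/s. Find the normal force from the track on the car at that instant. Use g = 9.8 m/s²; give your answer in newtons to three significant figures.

At the lowest point, N points up (toward the centre) and the weight mg points down (away from the centre), so the net inward force is N − mg = mv²/r.
N = m(v²/r + g) = 804 × ((33.1)²/33.0 + 9.8) = 804 × (33.20 + 9.8) = 804 × 43.00 = 34570 N.

34600 N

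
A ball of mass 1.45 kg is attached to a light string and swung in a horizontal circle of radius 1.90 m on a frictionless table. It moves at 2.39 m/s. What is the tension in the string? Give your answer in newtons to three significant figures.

4.36 N

The tension is the only horizontal force, so it supplies the full centripetal force: T = m v²/r = 1.45 × (2.390)²/1.90 = 1.45 × 5.712/1.90 = 4.359 N.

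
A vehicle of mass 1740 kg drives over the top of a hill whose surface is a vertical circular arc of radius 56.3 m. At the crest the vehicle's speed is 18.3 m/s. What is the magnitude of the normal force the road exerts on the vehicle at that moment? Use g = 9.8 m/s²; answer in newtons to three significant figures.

At the crest the centripetal acceleration points downward (toward the centre of the arc), so mg − N = mv²/r.
N = m(g − v²/r) = 1740 × (9.8 − (18.3)²/56.3) = 1740 × (9.8 − 5.948) = 1740 × 3.852 = 6702 N.

6700 N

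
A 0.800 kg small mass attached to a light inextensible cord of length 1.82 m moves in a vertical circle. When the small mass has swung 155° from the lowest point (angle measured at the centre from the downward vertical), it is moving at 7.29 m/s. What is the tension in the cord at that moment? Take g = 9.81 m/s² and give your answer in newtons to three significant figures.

Take the radial direction toward the centre of the circle as positive. The component of the weight along the string toward the centre is −mg cos φ (φ measured from the bottom), so Newton's second law along the string gives T − mg cos φ = m v²/r.
cos 155° = -0.9063, so T = m(v²/r + g cos φ) = 0.800 × ((7.29)²/1.82 + 9.81 × -0.9063) = 0.800 × (29.20 + (-8.891)) = 0.800 × 20.31 = 16.25 N.

16.2 N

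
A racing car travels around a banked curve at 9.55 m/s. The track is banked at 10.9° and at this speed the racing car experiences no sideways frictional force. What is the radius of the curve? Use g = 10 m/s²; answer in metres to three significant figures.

Frictionless banking: tanθ = v²/(rg), so r = v²/(g tanθ).
r = (9.55)²/(10.0 × tan 10.9°) = 91.20/(10.0 × 0.1926) = 91.20/1.926 = 47.36 m.

47.4 m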